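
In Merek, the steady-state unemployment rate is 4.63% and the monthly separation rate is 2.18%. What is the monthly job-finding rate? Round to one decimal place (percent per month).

From u* = s/(s+f): f = s·(1−u)/u.
f = 2.18 × (1 − 0.0463) / 0.0463 = 2.0791 / 0.0463 ≈ 44.9% per month.

Job-finding rate ≈ 44.9% per month.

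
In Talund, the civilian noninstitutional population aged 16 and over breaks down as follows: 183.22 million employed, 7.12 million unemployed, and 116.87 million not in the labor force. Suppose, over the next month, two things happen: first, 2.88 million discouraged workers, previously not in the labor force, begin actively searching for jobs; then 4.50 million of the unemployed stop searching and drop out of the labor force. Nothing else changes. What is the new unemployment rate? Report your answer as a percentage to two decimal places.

Initially, labor force = 183.22 + 7.12 = 190.34 million, so u = 7.12/190.34 = 3.74%.
After the first change, unemployed and labor force both rise by 2.88 → E = 183.22, U = 10.00, labor force = 193.22 million.
After the second change, unemployed and labor force both fall by 4.50 → E = 183.22, U = 5.50, labor force = 188.72 million.
New unemployment rate = 5.50 / 188.72 = 2.91%.

New unemployment rate ≈ 2.91%.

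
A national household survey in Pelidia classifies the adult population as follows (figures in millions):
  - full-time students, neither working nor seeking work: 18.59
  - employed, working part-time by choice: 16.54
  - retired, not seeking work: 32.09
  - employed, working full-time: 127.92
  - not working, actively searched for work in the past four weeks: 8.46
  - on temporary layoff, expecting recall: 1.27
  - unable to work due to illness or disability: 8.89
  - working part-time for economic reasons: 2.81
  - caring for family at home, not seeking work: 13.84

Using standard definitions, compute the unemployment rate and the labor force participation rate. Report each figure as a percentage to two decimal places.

Unemployment rate ≈ 6.20%; labor force participation rate ≈ 68.14%.

Employed = 16.54 + 127.92 + 2.81 = 147.27 million (anyone who worked, including part-time for economic reasons, counts as employed).
Unemployed = 8.46 + 1.27 = 9.73 million (jobless and actively searching, or on temporary layoff).
Labor force = 147.27 + 9.73 = 157.00 million.
Not in labor force = 18.59 + 32.09 + 8.89 + 13.84 = 73.41 million (those not working and not actively searching are outside the labor force).
Civilian working-age population = 157.00 + 73.41 = 230.41 million.
Unemployment rate = 9.73 / 157.00 = 6.20%.
Labor force participation rate = 157.00 / 230.41 = 68.14%.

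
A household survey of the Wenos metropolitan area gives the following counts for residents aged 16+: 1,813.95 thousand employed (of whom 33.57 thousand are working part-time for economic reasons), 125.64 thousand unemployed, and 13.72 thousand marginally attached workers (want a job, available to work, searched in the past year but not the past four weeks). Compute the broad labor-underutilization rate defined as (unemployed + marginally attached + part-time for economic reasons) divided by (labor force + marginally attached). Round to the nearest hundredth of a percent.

Labor force = 1,813.95 + 125.64 = 1,939.59 thousand.
Numerator = 125.64 + 13.72 + 33.57 = 172.93 thousand.
Denominator = 1,939.59 + 13.72 = 1,953.31 thousand.
Broad rate = 172.93 / 1,953.31 = 8.85%.

Broad underutilization rate ≈ 8.85%.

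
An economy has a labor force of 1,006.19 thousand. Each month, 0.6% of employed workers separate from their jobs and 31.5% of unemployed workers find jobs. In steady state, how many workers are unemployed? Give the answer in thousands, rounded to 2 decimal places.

About 18.81 thousand are unemployed in steady state.

Steady-state unemployment rate u* = s/(s+f) = 0.6/(0.6+31.5) = 0.018692.
Unemployed = u* × labor force = 0.018692 × 1,006.19 ≈ 18.81 thousand.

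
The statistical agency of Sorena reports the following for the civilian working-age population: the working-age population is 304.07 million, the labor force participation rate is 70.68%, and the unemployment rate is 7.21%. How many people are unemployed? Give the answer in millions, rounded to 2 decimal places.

Labor force = 0.7068 × 304.07 = 214.92 million.
Unemployed = 0.0721 × 214.92 ≈ 15.50 million.

About 15.50 million are unemployed.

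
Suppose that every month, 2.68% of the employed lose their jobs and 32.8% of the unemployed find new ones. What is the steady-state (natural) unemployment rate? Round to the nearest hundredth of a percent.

At steady state the flows balance: s·E = f·U, so U/(E+U) = s/(s+f).
u* = 2.68 / (2.68 + 32.8) = 2.68 / 35.48 = 7.55%.

Steady-state unemployment rate ≈ 7.55%.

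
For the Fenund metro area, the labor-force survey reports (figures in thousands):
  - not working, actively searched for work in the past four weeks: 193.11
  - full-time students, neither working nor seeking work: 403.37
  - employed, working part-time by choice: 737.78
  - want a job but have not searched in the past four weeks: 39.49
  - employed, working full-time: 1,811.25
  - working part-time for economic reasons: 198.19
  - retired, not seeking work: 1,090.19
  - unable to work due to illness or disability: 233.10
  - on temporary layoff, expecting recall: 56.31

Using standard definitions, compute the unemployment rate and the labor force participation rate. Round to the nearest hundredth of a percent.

Unemployment rate ≈ 8.32%; labor force participation rate ≈ 62.92%.

Employed = 737.78 + 1,811.25 + 198.19 = 2,747.22 thousand (anyone who worked, including part-time for economic reasons, counts as employed).
Unemployed = 193.11 + 56.31 = 249.42 thousand (jobless and actively searching, or on temporary layoff).
Labor force = 2,747.22 + 249.42 = 2,996.64 thousand.
Not in labor force = 403.37 + 39.49 + 1,090.19 + 233.10 = 1,766.15 thousand (those not working and not actively searching are outside the labor force — including those who want a job but have given up searching).
Civilian working-age population = 2,996.64 + 1,766.15 = 4,762.79 thousand.
Unemployment rate = 249.42 / 2,996.64 = 8.32%.
Labor force participation rate = 2,996.64 / 4,762.79 = 62.92%.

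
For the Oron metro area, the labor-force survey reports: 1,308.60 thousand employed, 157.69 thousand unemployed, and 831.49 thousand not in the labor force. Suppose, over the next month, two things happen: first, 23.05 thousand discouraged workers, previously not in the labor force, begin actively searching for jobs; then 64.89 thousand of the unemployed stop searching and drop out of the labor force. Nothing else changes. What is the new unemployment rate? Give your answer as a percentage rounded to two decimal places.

Initially, labor force = 1,308.60 + 157.69 = 1,466.29 thousand, so u = 157.69/1,466.29 = 10.75%.
After the first change, unemployed and labor force both rise by 23.05 → E = 1,308.60, U = 180.74, labor force = 1,489.34 thousand.
After the second change, unemployed and labor force both fall by 64.89 → E = 1,308.60, U = 115.85, labor force = 1,424.45 thousand.
New unemployment rate = 115.85 / 1,424.45 = 8.13%.

New unemployment rate ≈ 8.13%.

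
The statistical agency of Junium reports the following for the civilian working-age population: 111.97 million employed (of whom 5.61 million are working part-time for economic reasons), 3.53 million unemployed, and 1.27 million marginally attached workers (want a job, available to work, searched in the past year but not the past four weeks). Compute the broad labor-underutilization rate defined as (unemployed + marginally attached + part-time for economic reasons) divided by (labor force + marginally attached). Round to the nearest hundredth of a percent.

Broad underutilization rate ≈ 8.91%.

Labor force = 111.97 + 3.53 = 115.50 million.
Numerator = 3.53 + 1.27 + 5.61 = 10.41 million.
Denominator = 115.50 + 1.27 = 116.77 million.
Broad rate = 10.41 / 116.77 = 8.91%.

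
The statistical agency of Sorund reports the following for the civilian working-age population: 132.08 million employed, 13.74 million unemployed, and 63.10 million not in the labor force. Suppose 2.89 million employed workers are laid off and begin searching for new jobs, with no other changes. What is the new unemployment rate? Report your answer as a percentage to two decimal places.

Initially, labor force = 132.08 + 13.74 = 145.82 million, so u = 13.74/145.82 = 9.42%.
After the change, employed falls and unemployed rises by 2.89; labor force unchanged → E = 129.19, U = 16.63, labor force = 145.82 million.
New unemployment rate = 16.63 / 145.82 = 11.40%.

New unemployment rate ≈ 11.40%.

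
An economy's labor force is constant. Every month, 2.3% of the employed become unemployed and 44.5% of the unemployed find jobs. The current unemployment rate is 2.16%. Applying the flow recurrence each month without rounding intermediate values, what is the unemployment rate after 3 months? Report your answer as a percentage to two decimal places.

With a fixed labor force, u_{t+1} = u_t + s·(1−u_t) − f·u_t = u_t·(1−s−f) + s.
Here 1−s−f = 0.532 and s = 0.023.
u_1 = 0.021600 × 0.532 + 0.023 = 0.034491.
u_2 = 0.034491 × 0.532 + 0.023 = 0.041349.
u_3 = 0.041349 × 0.532 + 0.023 = 0.044998.

Unemployment rate after three months ≈ 4.50%.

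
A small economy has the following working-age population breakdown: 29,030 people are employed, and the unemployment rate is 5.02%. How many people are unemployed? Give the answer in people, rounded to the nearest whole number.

About 1,534 are unemployed.

Let U be the number unemployed. The labor force is E + U, and U/(E+U) = 0.0502.
So U = 0.0502 × 29,030 / (1 − 0.0502) = 1457.31 / 0.9498 ≈ 1,534.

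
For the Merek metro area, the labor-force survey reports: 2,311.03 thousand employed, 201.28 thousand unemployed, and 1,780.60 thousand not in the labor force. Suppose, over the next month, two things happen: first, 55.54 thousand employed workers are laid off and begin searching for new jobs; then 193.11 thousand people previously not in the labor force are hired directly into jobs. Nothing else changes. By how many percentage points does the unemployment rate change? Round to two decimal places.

The unemployment rate changes by +1.48 percentage points.

Initially, labor force = 2,311.03 + 201.28 = 2,512.31 thousand, so u = 201.28/2,512.31 = 8.01%.
After the first change, employed falls and unemployed rises by 55.54; labor force unchanged → E = 2,255.49, U = 256.82, labor force = 2,512.31 thousand.
After the second change, employed and labor force both rise by 193.11; unemployed unchanged → E = 2,448.60, U = 256.82, labor force = 2,705.42 thousand.
New unemployment rate = 256.82 / 2,705.42 = 9.49%.
Change = 9.49% − 8.01% = +1.48 percentage points.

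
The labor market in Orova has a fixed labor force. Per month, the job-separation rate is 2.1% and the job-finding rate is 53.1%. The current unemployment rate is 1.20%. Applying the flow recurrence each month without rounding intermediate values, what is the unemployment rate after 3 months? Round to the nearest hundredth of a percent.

Unemployment rate after three months ≈ 3.57%.

With a fixed labor force, u_{t+1} = u_t + s·(1−u_t) − f·u_t = u_t·(1−s−f) + s.
Here 1−s−f = 0.448 and s = 0.021.
u_1 = 0.012000 × 0.448 + 0.021 = 0.026376.
u_2 = 0.026376 × 0.448 + 0.021 = 0.032816.
u_3 = 0.032816 × 0.448 + 0.021 = 0.035702.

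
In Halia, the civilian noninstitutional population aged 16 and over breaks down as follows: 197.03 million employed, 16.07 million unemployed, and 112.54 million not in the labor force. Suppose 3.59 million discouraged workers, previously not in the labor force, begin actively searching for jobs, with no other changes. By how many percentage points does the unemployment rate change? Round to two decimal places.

Initially, labor force = 197.03 + 16.07 = 213.10 million, so u = 16.07/213.10 = 7.54%.
After the change, unemployed and labor force both rise by 3.59 → E = 197.03, U = 19.66, labor force = 216.69 million.
New unemployment rate = 19.66 / 216.69 = 9.07%.
Change = 9.07% − 7.54% = +1.53 percentage points.

The unemployment rate changes by +1.53 percentage points.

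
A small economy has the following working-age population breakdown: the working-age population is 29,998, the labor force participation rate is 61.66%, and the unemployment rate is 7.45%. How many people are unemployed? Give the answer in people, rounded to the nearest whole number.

About 1,378 are unemployed.

Labor force = 0.6166 × 29,998 = 18,497.
Unemployed = 0.0745 × 18,497 ≈ 1,378.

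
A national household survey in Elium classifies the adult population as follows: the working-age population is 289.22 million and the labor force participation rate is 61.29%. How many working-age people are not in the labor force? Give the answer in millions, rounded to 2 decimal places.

About 111.96 million are not in the labor force.

Share not in the labor force = 1 − 0.6129 = 0.3871.
Not in labor force = 0.3871 × 289.22 ≈ 111.96 million.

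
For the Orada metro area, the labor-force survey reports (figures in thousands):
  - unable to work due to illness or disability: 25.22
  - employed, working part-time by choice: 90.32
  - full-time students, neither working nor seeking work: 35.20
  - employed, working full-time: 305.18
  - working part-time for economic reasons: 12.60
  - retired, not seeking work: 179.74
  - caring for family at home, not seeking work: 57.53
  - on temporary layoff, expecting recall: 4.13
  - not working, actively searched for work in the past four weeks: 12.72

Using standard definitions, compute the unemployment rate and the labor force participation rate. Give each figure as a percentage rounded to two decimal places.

Unemployment rate ≈ 3.97%; labor force participation rate ≈ 58.81%.

Employed = 90.32 + 305.18 + 12.60 = 408.10 thousand (anyone who worked, including part-time for economic reasons, counts as employed).
Unemployed = 4.13 + 12.72 = 16.85 thousand (jobless and actively searching, or on temporary layoff).
Labor force = 408.10 + 16.85 = 424.95 thousand.
Not in labor force = 25.22 + 35.20 + 179.74 + 57.53 = 297.69 thousand (those not working and not actively searching are outside the labor force).
Civilian working-age population = 424.95 + 297.69 = 722.64 thousand.
Unemployment rate = 16.85 / 424.95 = 3.97%.
Labor force participation rate = 424.95 / 722.64 = 58.81%.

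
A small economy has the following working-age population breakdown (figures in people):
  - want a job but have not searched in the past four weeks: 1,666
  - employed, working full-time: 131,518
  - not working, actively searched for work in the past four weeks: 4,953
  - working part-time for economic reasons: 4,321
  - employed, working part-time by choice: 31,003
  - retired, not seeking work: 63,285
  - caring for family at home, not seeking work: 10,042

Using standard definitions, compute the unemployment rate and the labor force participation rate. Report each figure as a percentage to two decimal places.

Unemployment rate ≈ 2.88%; labor force participation rate ≈ 69.61%.

Employed = 131,518 + 4,321 + 31,003 = 166,842 (anyone who worked, including part-time for economic reasons, counts as employed).
Unemployed = 4,953.
Labor force = 166,842 + 4,953 = 171,795.
Not in labor force = 1,666 + 63,285 + 10,042 = 74,993 (those not working and not actively searching are outside the labor force — including those who want a job but have given up searching).
Civilian working-age population = 171,795 + 74,993 = 246,788.
Unemployment rate = 4,953 / 171,795 = 2.88%.
Labor force participation rate = 171,795 / 246,788 = 69.61%.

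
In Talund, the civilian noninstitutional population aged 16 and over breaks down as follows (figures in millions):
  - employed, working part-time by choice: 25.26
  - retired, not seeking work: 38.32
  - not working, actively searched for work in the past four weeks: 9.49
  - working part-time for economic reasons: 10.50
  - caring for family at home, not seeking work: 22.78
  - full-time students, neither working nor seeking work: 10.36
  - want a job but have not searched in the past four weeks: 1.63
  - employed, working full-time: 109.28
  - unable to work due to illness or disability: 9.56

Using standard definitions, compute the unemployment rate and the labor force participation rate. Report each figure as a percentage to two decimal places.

Employed = 25.26 + 10.50 + 109.28 = 145.04 million (anyone who worked, including part-time for economic reasons, counts as employed).
Unemployed = 9.49 million.
Labor force = 145.04 + 9.49 = 154.53 million.
Not in labor force = 38.32 + 22.78 + 10.36 + 1.63 + 9.56 = 82.65 million (those not working and not actively searching are outside the labor force — including those who want a job but have given up searching).
Civilian working-age population = 154.53 + 82.65 = 237.18 million.
Unemployment rate = 9.49 / 154.53 = 6.14%.
Labor force participation rate = 154.53 / 237.18 = 65.15%.

Unemployment rate ≈ 6.14%; labor force participation rate ≈ 65.15%.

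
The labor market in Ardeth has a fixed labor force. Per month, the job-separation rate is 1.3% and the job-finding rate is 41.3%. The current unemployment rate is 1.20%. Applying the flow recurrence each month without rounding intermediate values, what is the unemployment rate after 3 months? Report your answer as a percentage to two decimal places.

With a fixed labor force, u_{t+1} = u_t + s·(1−u_t) − f·u_t = u_t·(1−s−f) + s.
Here 1−s−f = 0.574 and s = 0.013.
u_1 = 0.012000 × 0.574 + 0.013 = 0.019888.
u_2 = 0.019888 × 0.574 + 0.013 = 0.024416.
u_3 = 0.024416 × 0.574 + 0.013 = 0.027015.

Unemployment rate after three months ≈ 2.70%.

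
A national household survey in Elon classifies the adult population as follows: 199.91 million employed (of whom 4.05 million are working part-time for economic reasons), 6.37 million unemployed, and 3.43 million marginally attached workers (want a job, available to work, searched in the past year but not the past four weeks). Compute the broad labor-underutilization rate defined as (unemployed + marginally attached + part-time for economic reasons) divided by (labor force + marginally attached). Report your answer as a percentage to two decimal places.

Broad underutilization rate ≈ 6.60%.

Labor force = 199.91 + 6.37 = 206.28 million.
Numerator = 6.37 + 3.43 + 4.05 = 13.85 million.
Denominator = 206.28 + 3.43 = 209.71 million.
Broad rate = 13.85 / 209.71 = 6.60%.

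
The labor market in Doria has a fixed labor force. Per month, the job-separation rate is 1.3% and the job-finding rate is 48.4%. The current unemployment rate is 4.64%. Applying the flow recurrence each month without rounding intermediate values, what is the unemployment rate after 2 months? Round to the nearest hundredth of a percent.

Unemployment rate after two months ≈ 3.13%.

With a fixed labor force, u_{t+1} = u_t + s·(1−u_t) − f·u_t = u_t·(1−s−f) + s.
Here 1−s−f = 0.503 and s = 0.013.
u_1 = 0.046400 × 0.503 + 0.013 = 0.036339.
u_2 = 0.036339 × 0.503 + 0.013 = 0.031279.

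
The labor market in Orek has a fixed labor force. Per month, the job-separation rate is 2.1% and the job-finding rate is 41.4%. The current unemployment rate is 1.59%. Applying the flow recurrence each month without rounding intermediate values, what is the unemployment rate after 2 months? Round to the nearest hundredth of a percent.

With a fixed labor force, u_{t+1} = u_t + s·(1−u_t) − f·u_t = u_t·(1−s−f) + s.
Here 1−s−f = 0.565 and s = 0.021.
u_1 = 0.015900 × 0.565 + 0.021 = 0.029984.
u_2 = 0.029984 × 0.565 + 0.021 = 0.037941.

Unemployment rate after two months ≈ 3.79%.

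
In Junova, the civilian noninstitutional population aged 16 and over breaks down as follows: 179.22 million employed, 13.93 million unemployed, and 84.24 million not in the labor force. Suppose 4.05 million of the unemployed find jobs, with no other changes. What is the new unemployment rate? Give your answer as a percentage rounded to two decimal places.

Initially, labor force = 179.22 + 13.93 = 193.15 million, so u = 13.93/193.15 = 7.21%.
After the change, unemployed falls and employed rises by 4.05; labor force unchanged → E = 183.27, U = 9.88, labor force = 193.15 million.
New unemployment rate = 9.88 / 193.15 = 5.12%.

New unemployment rate ≈ 5.12%.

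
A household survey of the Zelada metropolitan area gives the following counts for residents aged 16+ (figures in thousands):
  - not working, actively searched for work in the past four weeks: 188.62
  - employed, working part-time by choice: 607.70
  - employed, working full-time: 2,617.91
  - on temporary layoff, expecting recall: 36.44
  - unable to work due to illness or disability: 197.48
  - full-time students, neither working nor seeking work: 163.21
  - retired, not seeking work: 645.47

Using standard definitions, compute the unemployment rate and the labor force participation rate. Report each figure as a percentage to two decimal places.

Unemployment rate ≈ 6.52%; labor force participation rate ≈ 77.42%.

Employed = 607.70 + 2,617.91 = 3,225.61 thousand.
Unemployed = 188.62 + 36.44 = 225.06 thousand (jobless and actively searching, or on temporary layoff).
Labor force = 3,225.61 + 225.06 = 3,450.67 thousand.
Not in labor force = 197.48 + 163.21 + 645.47 = 1,006.16 thousand (those not working and not actively searching are outside the labor force).
Civilian working-age population = 3,450.67 + 1,006.16 = 4,456.83 thousand.
Unemployment rate = 225.06 / 3,450.67 = 6.52%.
Labor force participation rate = 3,450.67 / 4,456.83 = 77.42%.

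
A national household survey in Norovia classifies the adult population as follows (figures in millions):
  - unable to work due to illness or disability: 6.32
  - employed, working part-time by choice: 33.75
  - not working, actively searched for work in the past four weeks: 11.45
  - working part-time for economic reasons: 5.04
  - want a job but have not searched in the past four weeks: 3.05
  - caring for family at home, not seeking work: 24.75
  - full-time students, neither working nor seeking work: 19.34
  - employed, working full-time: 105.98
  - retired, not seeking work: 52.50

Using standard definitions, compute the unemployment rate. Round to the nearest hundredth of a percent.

Unemployment rate ≈ 7.33%.

Employed = 33.75 + 5.04 + 105.98 = 144.77 million (anyone who worked, including part-time for economic reasons, counts as employed).
Unemployed = 11.45 million.
Labor force = 144.77 + 11.45 = 156.22 million.
Unemployment rate = 11.45 / 156.22 = 7.33%.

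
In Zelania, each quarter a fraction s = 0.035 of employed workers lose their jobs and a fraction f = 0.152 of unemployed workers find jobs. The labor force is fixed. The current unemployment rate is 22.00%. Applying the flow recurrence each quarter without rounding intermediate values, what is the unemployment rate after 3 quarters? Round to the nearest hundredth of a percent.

With a fixed labor force, u_{t+1} = u_t + s·(1−u_t) − f·u_t = u_t·(1−s−f) + s.
Here 1−s−f = 0.813 and s = 0.035.
u_1 = 0.220000 × 0.813 + 0.035 = 0.213860.
u_2 = 0.213860 × 0.813 + 0.035 = 0.208868.
u_3 = 0.208868 × 0.813 + 0.035 = 0.204810.

Unemployment rate after three quarters ≈ 20.48%.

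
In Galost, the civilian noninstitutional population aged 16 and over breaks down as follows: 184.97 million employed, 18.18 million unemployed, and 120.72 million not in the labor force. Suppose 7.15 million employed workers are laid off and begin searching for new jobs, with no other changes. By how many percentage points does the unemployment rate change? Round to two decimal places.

The unemployment rate changes by +3.52 percentage points.

Initially, labor force = 184.97 + 18.18 = 203.15 million, so u = 18.18/203.15 = 8.95%.
After the change, employed falls and unemployed rises by 7.15; labor force unchanged → E = 177.82, U = 25.33, labor force = 203.15 million.
New unemployment rate = 25.33 / 203.15 = 12.47%.
Change = 12.47% − 8.95% = +3.52 percentage points.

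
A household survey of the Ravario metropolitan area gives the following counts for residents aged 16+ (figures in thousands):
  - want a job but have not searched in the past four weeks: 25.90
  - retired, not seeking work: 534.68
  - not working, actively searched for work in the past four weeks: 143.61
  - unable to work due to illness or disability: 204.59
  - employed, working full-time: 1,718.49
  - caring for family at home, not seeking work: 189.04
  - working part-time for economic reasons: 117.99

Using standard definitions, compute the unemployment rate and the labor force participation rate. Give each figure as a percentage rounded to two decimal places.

Unemployment rate ≈ 7.25%; labor force participation rate ≈ 67.48%.

Employed = 1,718.49 + 117.99 = 1,836.48 thousand (anyone who worked, including part-time for economic reasons, counts as employed).
Unemployed = 143.61 thousand.
Labor force = 1,836.48 + 143.61 = 1,980.09 thousand.
Not in labor force = 25.90 + 534.68 + 204.59 + 189.04 = 954.21 thousand (those not working and not actively searching are outside the labor force — including those who want a job but have given up searching).
Civilian working-age population = 1,980.09 + 954.21 = 2,934.30 thousand.
Unemployment rate = 143.61 / 1,980.09 = 7.25%.
Labor force participation rate = 1,980.09 / 2,934.30 = 67.48%.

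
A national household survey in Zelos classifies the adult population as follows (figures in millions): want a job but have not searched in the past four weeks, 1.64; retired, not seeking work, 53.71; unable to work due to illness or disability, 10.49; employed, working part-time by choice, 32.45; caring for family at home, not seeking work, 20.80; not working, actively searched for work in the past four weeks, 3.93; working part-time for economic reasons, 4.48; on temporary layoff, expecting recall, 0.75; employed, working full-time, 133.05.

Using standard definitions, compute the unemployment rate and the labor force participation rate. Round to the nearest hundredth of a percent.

Employed = 32.45 + 4.48 + 133.05 = 169.98 million (anyone who worked, including part-time for economic reasons, counts as employed).
Unemployed = 3.93 + 0.75 = 4.68 million (jobless and actively searching, or on temporary layoff).
Labor force = 169.98 + 4.68 = 174.66 million.
Not in labor force = 1.64 + 53.71 + 10.49 + 20.80 = 86.64 million (those not working and not actively searching are outside the labor force — including those who want a job but have given up searching).
Civilian working-age population = 174.66 + 86.64 = 261.30 million.
Unemployment rate = 4.68 / 174.66 = 2.68%.
Labor force participation rate = 174.66 / 261.30 = 66.84%.

Unemployment rate ≈ 2.68%; labor force participation rate ≈ 66.84%.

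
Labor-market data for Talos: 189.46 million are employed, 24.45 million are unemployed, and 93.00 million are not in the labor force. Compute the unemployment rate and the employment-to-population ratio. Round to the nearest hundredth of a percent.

Unemployment rate ≈ 11.43%; employment-population ratio ≈ 61.73%.

Labor force = employed + unemployed = 189.46 + 24.45 = 213.91 million.
Working-age population = 213.91 + 93.00 = 306.91 million.
Unemployment rate = 24.45 / 213.91 = 11.43%.
Employment-population ratio = 189.46 / 306.91 = 61.73%.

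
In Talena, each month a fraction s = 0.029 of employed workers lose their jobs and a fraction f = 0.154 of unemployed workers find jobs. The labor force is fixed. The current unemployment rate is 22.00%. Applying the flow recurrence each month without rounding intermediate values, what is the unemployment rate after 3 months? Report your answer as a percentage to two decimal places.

Unemployment rate after three months ≈ 19.20%.

With a fixed labor force, u_{t+1} = u_t + s·(1−u_t) − f·u_t = u_t·(1−s−f) + s.
Here 1−s−f = 0.817 and s = 0.029.
u_1 = 0.220000 × 0.817 + 0.029 = 0.208740.
u_2 = 0.208740 × 0.817 + 0.029 = 0.199541.
u_3 = 0.199541 × 0.817 + 0.029 = 0.192025.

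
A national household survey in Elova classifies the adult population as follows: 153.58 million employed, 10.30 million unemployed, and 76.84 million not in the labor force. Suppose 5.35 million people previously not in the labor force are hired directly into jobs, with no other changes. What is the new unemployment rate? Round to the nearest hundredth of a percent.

Initially, labor force = 153.58 + 10.30 = 163.88 million, so u = 10.30/163.88 = 6.29%.
After the change, employed and labor force both rise by 5.35; unemployed unchanged → E = 158.93, U = 10.30, labor force = 169.23 million.
New unemployment rate = 10.30 / 169.23 = 6.09%.

New unemployment rate ≈ 6.09%.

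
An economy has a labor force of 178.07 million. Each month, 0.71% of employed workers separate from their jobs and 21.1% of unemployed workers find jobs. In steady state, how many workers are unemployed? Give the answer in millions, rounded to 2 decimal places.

About 5.80 million are unemployed in steady state.

Steady-state unemployment rate u* = s/(s+f) = 0.71/(0.71+21.1) = 0.032554.
Unemployed = u* × labor force = 0.032554 × 178.07 ≈ 5.80 million.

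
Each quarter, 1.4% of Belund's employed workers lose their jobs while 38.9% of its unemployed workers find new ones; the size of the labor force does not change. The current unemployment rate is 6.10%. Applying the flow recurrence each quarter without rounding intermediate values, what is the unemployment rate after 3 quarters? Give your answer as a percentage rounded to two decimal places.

Unemployment rate after three quarters ≈ 4.03%.

With a fixed labor force, u_{t+1} = u_t + s·(1−u_t) − f·u_t = u_t·(1−s−f) + s.
Here 1−s−f = 0.597 and s = 0.014.
u_1 = 0.061000 × 0.597 + 0.014 = 0.050417.
u_2 = 0.050417 × 0.597 + 0.014 = 0.044099.
u_3 = 0.044099 × 0.597 + 0.014 = 0.040327.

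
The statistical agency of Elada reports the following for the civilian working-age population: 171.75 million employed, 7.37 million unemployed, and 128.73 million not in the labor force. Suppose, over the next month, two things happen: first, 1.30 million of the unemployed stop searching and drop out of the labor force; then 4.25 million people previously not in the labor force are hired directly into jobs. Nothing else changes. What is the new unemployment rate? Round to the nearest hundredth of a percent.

Initially, labor force = 171.75 + 7.37 = 179.12 million, so u = 7.37/179.12 = 4.11%.
After the first change, unemployed and labor force both fall by 1.30 → E = 171.75, U = 6.07, labor force = 177.82 million.
After the second change, employed and labor force both rise by 4.25; unemployed unchanged → E = 176.00, U = 6.07, labor force = 182.07 million.
New unemployment rate = 6.07 / 182.07 = 3.33%.

New unemployment rate ≈ 3.33%.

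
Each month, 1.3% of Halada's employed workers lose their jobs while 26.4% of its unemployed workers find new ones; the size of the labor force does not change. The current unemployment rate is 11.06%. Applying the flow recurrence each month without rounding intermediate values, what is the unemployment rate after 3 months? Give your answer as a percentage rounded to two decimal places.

With a fixed labor force, u_{t+1} = u_t + s·(1−u_t) − f·u_t = u_t·(1−s−f) + s.
Here 1−s−f = 0.723 and s = 0.013.
u_1 = 0.110600 × 0.723 + 0.013 = 0.092964.
u_2 = 0.092964 × 0.723 + 0.013 = 0.080213.
u_3 = 0.080213 × 0.723 + 0.013 = 0.070994.

Unemployment rate after three months ≈ 7.10%.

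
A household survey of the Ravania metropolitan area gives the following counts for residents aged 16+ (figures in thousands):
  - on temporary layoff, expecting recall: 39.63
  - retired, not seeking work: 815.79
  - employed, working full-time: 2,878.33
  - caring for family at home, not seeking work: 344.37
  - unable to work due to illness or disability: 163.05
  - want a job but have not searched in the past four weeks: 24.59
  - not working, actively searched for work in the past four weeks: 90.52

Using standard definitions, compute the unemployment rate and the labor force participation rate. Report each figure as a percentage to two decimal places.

Employed = 2,878.33 thousand.
Unemployed = 39.63 + 90.52 = 130.15 thousand (jobless and actively searching, or on temporary layoff).
Labor force = 2,878.33 + 130.15 = 3,008.48 thousand.
Not in labor force = 815.79 + 344.37 + 163.05 + 24.59 = 1,347.80 thousand (those not working and not actively searching are outside the labor force — including those who want a job but have given up searching).
Civilian working-age population = 3,008.48 + 1,347.80 = 4,356.28 thousand.
Unemployment rate = 130.15 / 3,008.48 = 4.33%.
Labor force participation rate = 3,008.48 / 4,356.28 = 69.06%.

Unemployment rate ≈ 4.33%; labor force participation rate ≈ 69.06%.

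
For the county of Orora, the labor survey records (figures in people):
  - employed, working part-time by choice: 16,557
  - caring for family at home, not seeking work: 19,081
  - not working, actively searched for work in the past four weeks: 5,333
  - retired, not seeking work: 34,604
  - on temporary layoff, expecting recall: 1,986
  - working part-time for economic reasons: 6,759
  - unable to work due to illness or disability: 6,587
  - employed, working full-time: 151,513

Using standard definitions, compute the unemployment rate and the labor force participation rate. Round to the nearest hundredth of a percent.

Employed = 16,557 + 6,759 + 151,513 = 174,829 (anyone who worked, including part-time for economic reasons, counts as employed).
Unemployed = 5,333 + 1,986 = 7,319 (jobless and actively searching, or on temporary layoff).
Labor force = 174,829 + 7,319 = 182,148.
Not in labor force = 19,081 + 34,604 + 6,587 = 60,272 (those not working and not actively searching are outside the labor force).
Civilian working-age population = 182,148 + 60,272 = 242,420.
Unemployment rate = 7,319 / 182,148 = 4.02%.
Labor force participation rate = 182,148 / 242,420 = 75.14%.

Unemployment rate ≈ 4.02%; labor force participation rate ≈ 75.14%.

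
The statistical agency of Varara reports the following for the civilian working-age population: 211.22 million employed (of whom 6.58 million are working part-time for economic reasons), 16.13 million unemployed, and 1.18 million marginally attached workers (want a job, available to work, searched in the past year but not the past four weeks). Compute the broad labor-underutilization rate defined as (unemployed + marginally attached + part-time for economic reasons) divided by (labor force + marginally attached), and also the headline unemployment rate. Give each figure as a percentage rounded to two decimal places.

Broad underutilization rate ≈ 10.45%; headline unemployment rate ≈ 7.09%.

Labor force = 211.22 + 16.13 = 227.35 million.
Numerator = 16.13 + 1.18 + 6.58 = 23.89 million.
Denominator = 227.35 + 1.18 = 228.53 million.
Broad rate = 23.89 / 228.53 = 10.45%.
Headline unemployment rate = 16.13 / 227.35 = 7.09%.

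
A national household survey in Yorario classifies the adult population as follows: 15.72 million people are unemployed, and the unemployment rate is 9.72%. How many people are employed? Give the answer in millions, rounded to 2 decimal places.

About 146.01 million are employed.

Labor force = U / u = 15.72 / 0.0972 ≈ 161.73 million.
Employed = labor force − unemployed = 161.73 − 15.72 = 146.01 million.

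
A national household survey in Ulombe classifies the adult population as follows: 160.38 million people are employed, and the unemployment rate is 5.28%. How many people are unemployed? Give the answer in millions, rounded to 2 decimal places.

Let U be the number unemployed. The labor force is E + U, and U/(E+U) = 0.0528.
So U = 0.0528 × 160.38 / (1 − 0.0528) = 8.4681 / 0.9472 ≈ 8.94 million.

About 8.94 million are unemployed.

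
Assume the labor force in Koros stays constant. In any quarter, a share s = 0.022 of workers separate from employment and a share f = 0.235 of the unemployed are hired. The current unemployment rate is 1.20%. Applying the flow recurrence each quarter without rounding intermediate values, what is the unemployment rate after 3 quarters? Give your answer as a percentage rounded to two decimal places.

Unemployment rate after three quarters ≈ 5.54%.

With a fixed labor force, u_{t+1} = u_t + s·(1−u_t) − f·u_t = u_t·(1−s−f) + s.
Here 1−s−f = 0.743 and s = 0.022.
u_1 = 0.012000 × 0.743 + 0.022 = 0.030916.
u_2 = 0.030916 × 0.743 + 0.022 = 0.044971.
u_3 = 0.044971 × 0.743 + 0.022 = 0.055413.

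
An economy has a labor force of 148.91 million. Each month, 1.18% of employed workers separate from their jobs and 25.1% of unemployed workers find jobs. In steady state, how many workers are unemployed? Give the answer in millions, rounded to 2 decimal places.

About 6.69 million are unemployed in steady state.

Steady-state unemployment rate u* = s/(s+f) = 1.18/(1.18+25.1) = 0.044901.
Unemployed = u* × labor force = 0.044901 × 148.91 ≈ 6.69 million.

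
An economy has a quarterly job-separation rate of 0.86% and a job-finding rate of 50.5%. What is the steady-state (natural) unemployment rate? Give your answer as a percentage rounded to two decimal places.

At steady state the flows balance: s·E = f·U, so U/(E+U) = s/(s+f).
u* = 0.86 / (0.86 + 50.5) = 0.86 / 51.36 = 1.67%.

Steady-state unemployment rate ≈ 1.67%.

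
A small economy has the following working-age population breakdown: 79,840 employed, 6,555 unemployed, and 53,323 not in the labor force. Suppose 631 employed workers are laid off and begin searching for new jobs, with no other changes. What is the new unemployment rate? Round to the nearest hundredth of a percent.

New unemployment rate ≈ 8.32%.

Initially, labor force = 79,840 + 6,555 = 86,395, so u = 6,555/86,395 = 7.59%.
After the change, employed falls and unemployed rises by 631; labor force unchanged → E = 79,209, U = 7,186, labor force = 86,395.
New unemployment rate = 7,186 / 86,395 = 8.32%.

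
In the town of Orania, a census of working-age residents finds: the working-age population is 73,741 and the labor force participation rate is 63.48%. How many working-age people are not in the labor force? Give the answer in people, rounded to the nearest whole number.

Share not in the labor force = 1 − 0.6348 = 0.3652.
Not in labor force = 0.3652 × 73,741 ≈ 26,930.

About 26,930 are not in the labor force.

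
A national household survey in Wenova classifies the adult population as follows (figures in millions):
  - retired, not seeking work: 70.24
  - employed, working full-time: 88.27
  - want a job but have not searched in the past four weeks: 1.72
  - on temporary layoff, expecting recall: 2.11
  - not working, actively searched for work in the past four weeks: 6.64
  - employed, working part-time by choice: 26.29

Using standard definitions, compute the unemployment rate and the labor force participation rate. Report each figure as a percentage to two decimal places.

Employed = 88.27 + 26.29 = 114.56 million.
Unemployed = 2.11 + 6.64 = 8.75 million (jobless and actively searching, or on temporary layoff).
Labor force = 114.56 + 8.75 = 123.31 million.
Not in labor force = 70.24 + 1.72 = 71.96 million (those not working and not actively searching are outside the labor force — including those who want a job but have given up searching).
Civilian working-age population = 123.31 + 71.96 = 195.27 million.
Unemployment rate = 8.75 / 123.31 = 7.10%.
Labor force participation rate = 123.31 / 195.27 = 63.15%.

Unemployment rate ≈ 7.10%; labor force participation rate ≈ 63.15%.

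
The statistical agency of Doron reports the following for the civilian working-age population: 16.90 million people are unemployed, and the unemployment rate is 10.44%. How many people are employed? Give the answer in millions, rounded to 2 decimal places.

About 144.98 million are employed.

Labor force = U / u = 16.90 / 0.1044 ≈ 161.88 million.
Employed = labor force − unemployed = 161.88 − 16.90 = 144.98 million.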